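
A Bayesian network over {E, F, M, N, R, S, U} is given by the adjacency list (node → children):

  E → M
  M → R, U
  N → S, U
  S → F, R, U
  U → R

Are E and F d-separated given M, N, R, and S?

Yes

We examine all 6 paths between E and F:
Path 1: E → M → R ← S → F
  M is a chain here and M is conditioned on, so the path is blocked at M.
Path 2: E → M → R ← U ← S → F
  M is a chain here and M is conditioned on, so the path is blocked at M.
Path 3: E → M → R ← U ← N → S → F
  M is a chain here and M is conditioned on, so the path is blocked at M.
Path 4: E → M → U ← S → F
  M is a chain here and M is conditioned on, so the path is blocked at M.
Path 5: E → M → U → R ← S → F
  M is a chain here and M is conditioned on, so the path is blocked at M.
Path 6: E → M → U ← N → S → F
  M is a chain here and M is conditioned on, so the path is blocked at M.
Since every path is blocked, d-separation holds.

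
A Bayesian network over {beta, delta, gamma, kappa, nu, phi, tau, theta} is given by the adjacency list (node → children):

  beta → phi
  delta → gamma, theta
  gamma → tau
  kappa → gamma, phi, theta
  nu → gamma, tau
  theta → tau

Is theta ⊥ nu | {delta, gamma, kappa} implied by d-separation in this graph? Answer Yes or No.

There are 6 undirected paths between theta and nu; checking each against the conditioning set {delta, gamma, kappa}:
Path 1: theta ← kappa → gamma ← nu
  kappa is a fork here and kappa is conditioned on, so the path is blocked at kappa.
Path 2: theta ← kappa → gamma → tau ← nu
  kappa is a fork here and kappa is conditioned on, so the path is blocked at kappa.
Path 3: theta ← delta → gamma ← nu
  delta is a fork here and delta is conditioned on, so the path is blocked at delta.
Path 4: theta ← delta → gamma → tau ← nu
  delta is a fork here and delta is conditioned on, so the path is blocked at delta.
Path 5: theta → tau ← nu
  tau is a collider here and neither tau nor any of its descendants is conditioned on, so the collider stays closed — the path is blocked at tau.
Path 6: theta → tau ← gamma ← nu
  tau is a collider here and neither tau nor any of its descendants is conditioned on, so the collider stays closed — the path is blocked at tau.
All paths are blocked; theta ⊥ nu | {delta, gamma, kappa} holds.

Yes — theta and nu are d-separated given {delta, gamma, kappa}.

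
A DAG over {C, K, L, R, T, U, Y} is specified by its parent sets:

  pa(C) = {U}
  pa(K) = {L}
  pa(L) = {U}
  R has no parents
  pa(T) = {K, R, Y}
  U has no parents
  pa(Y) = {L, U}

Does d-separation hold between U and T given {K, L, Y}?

Yes

We examine all 4 paths between U and T:
Path 1: U → Y → T
  Y is a chain here and Y is conditioned on, so the path is blocked at Y.
Path 2: U → Y ← L → K → T
  L is a fork here and L is conditioned on, so the path is blocked at L.
Path 3: U → L → K → T
  L is a chain here and L is conditioned on, so the path is blocked at L.
Path 4: U → L → Y → T
  L is a chain here and L is conditioned on, so the path is blocked at L.
All paths are blocked; U ⊥ T | {K, L, Y} holds.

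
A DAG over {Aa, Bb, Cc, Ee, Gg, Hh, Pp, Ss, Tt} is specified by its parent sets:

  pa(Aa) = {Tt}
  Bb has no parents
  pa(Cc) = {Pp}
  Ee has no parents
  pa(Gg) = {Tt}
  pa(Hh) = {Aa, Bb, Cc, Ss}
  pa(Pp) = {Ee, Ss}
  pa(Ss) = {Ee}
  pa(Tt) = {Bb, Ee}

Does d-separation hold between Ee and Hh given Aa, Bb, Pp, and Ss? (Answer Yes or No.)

We examine all 6 paths between Ee and Hh:
Path 1: Ee → Ss → Pp → Cc → Hh
  Ss is a chain here and Ss is conditioned on, so the path is blocked at Ss.
Path 2: Ee → Ss → Hh
  Ss is a chain here and Ss is conditioned on, so the path is blocked at Ss.
Path 3: Ee → Tt ← Bb → Hh
  Bb is a fork here and Bb is conditioned on, so the path is blocked at Bb.
Path 4: Ee → Tt → Aa → Hh
  Aa is a chain here and Aa is conditioned on, so the path is blocked at Aa.
Path 5: Ee → Pp → Cc → Hh
  Pp is a chain here and Pp is conditioned on, so the path is blocked at Pp.
Path 6: Ee → Pp ← Ss → Hh
  Ss is a fork here and Ss is conditioned on, so the path is blocked at Ss.
All paths are blocked; Ee ⊥ Hh | {Aa, Bb, Pp, Ss} holds.

Yes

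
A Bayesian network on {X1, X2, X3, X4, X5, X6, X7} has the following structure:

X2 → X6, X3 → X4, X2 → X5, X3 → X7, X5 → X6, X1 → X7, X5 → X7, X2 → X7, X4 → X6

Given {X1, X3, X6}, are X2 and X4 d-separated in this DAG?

No

We examine all 6 paths between X2 and X4:
Path 1: X2 → X6 ← X4
  X6 is a collider and X6 is conditioned on, which opens it — no node blocks this path, so it is active.
Path 2: X2 → X6 ← X5 → X7 ← X3 → X4
  X7 is a collider here and neither X7 nor any of its descendants is conditioned on, so the collider stays closed — the path is blocked at X7.
Path 3: X2 → X5 → X6 ← X4
  X5 is a chain and X5 is not conditioned on; X6 is a collider and X6 is conditioned on, which opens it — no node blocks this path, so it is active.
Path 4: X2 → X5 → X7 ← X3 → X4
  X7 is a collider here and neither X7 nor any of its descendants is conditioned on, so the collider stays closed — the path is blocked at X7.
Path 5: X2 → X7 ← X3 → X4
  X7 is a collider here and neither X7 nor any of its descendants is conditioned on, so the collider stays closed — the path is blocked at X7.
Path 6: X2 → X7 ← X5 → X6 ← X4
  X7 is a collider here and neither X7 nor any of its descendants is conditioned on, so the collider stays closed — the path is blocked at X7.
Because an active path exists, X2 and X4 are not d-separated.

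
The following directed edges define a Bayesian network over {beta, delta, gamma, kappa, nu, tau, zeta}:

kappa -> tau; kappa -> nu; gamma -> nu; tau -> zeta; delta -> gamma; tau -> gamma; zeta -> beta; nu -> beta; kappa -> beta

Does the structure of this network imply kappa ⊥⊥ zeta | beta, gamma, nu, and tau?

There are 6 undirected paths between kappa and zeta; checking each against the conditioning set {beta, gamma, nu, tau}:
Path 1: kappa → nu ← gamma ← tau → zeta
  gamma is a chain here and gamma is conditioned on, so the path is blocked at gamma.
Path 2: kappa → nu → beta ← zeta
  nu is a chain here and nu is conditioned on, so the path is blocked at nu.
Path 3: kappa → tau → gamma → nu → beta ← zeta
  tau is a chain here and tau is conditioned on, so the path is blocked at tau.
Path 4: kappa → tau → zeta
  tau is a chain here and tau is conditioned on, so the path is blocked at tau.
Path 5: kappa → beta ← nu ← gamma ← tau → zeta
  nu is a chain here and nu is conditioned on, so the path is blocked at nu.
Path 6: kappa → beta ← zeta
  beta is a collider and beta is conditioned on, which opens it — no node blocks this path, so it is active.
At least one path is unblocked, so d-separation fails.

No — kappa and zeta are not d-separated given {beta, gamma, nu, tau}.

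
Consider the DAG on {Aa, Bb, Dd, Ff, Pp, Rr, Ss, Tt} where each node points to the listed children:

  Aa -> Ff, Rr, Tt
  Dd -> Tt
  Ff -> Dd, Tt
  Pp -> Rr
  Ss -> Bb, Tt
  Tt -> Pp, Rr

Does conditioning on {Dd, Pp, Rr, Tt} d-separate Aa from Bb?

No

We examine all 5 paths between Aa and Bb:
Path 1: Aa → Tt ← Ss → Bb
  Tt is a collider and Tt is conditioned on, which opens it; Ss is a fork and Ss is not conditioned on — no node blocks this path, so it is active.
Path 2: Aa → Ff → Tt ← Ss → Bb
  Ff is a chain and Ff is not conditioned on; Tt is a collider and Tt is conditioned on, which opens it; Ss is a fork and Ss is not conditioned on — no node blocks this path, so it is active.
Path 3: Aa → Ff → Dd → Tt ← Ss → Bb
  Dd is a chain here and Dd is conditioned on, so the path is blocked at Dd.
Path 4: Aa → Rr ← Tt ← Ss → Bb
  Tt is a chain here and Tt is conditioned on, so the path is blocked at Tt.
Path 5: Aa → Rr ← Pp ← Tt ← Ss → Bb
  Pp is a chain here and Pp is conditioned on, so the path is blocked at Pp.
Since the path Aa → Tt ← Ss → Bb is active, Aa and Bb are not d-separated given {Dd, Pp, Rr, Tt}.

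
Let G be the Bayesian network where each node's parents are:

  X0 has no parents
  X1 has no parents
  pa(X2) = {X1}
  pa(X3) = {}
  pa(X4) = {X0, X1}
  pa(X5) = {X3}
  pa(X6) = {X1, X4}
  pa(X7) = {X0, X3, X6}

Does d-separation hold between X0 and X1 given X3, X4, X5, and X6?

No — X0 and X1 are not d-separated given {X3, X4, X5, X6}.

There are 4 undirected paths between X0 and X1; checking each against the conditioning set {X3, X4, X5, X6}:
  1. X0 → X4 → X6 ← X1 — X4:chain[blocks]; X6:collider[open] ⇒ blocked
  2. X0 → X4 ← X1 — X4:collider[open] ⇒ active
  3. X0 → X7 ← X6 ← X4 ← X1 — X7:collider[blocks]; X6:chain[blocks]; X4:chain[blocks] ⇒ blocked
  4. X0 → X7 ← X6 ← X1 — X7:collider[blocks]; X6:chain[blocks] ⇒ blocked
Since the path X0 → X4 ← X1 is active, X0 and X1 are not d-separated given {X3, X4, X5, X6}.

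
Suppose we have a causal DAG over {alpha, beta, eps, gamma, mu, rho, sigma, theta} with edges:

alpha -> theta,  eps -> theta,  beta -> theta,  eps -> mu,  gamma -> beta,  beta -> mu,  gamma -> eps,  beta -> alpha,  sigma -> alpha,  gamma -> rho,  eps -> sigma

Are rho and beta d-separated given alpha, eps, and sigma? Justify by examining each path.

There are 6 undirected paths between rho and beta; checking each against the conditioning set {alpha, eps, sigma}:
Path 1: rho ← gamma → beta
  gamma is a fork and gamma is not conditioned on — no node blocks this path, so it is active.
Path 2: rho ← gamma → eps → theta ← beta
  eps is a chain here and eps is conditioned on, so the path is blocked at eps.
Path 3: rho ← gamma → eps → theta ← alpha ← beta
  eps is a chain here and eps is conditioned on, so the path is blocked at eps.
Path 4: rho ← gamma → eps → sigma → alpha ← beta
  eps is a chain here and eps is conditioned on, so the path is blocked at eps.
Path 5: rho ← gamma → eps → sigma → alpha → theta ← beta
  eps is a chain here and eps is conditioned on, so the path is blocked at eps.
Path 6: rho ← gamma → eps → mu ← beta
  eps is a chain here and eps is conditioned on, so the path is blocked at eps.
Since the path rho ← gamma → beta is active, rho and beta are not d-separated given {alpha, eps, sigma}.

No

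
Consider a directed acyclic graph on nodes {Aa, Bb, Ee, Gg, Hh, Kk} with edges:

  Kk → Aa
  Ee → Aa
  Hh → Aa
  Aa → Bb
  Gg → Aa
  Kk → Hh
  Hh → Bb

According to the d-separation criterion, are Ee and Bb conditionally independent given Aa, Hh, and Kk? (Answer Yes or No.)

Yes

3 paths connect Ee and Bb; each must be blocked for d-separation to hold:
  1. Ee → Aa ← Hh → Bb — Aa:collider[open]; Hh:fork[blocks] ⇒ blocked
  2. Ee → Aa → Bb — Aa:chain[blocks] ⇒ blocked
  3. Ee → Aa ← Kk → Hh → Bb — Aa:collider[open]; Kk:fork[blocks]; Hh:chain[blocks] ⇒ blocked
Since every path is blocked, d-separation holds.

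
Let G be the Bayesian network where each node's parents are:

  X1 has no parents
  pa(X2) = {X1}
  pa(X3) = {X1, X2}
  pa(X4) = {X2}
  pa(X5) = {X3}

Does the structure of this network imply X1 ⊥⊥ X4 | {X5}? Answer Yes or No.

2 paths connect X1 and X4; each must be blocked for d-separation to hold:
Path 1: X1 → X3 ← X2 → X4
  X3 is a collider and its descendant X5 is conditioned on, which opens it; X2 is a fork and X2 is not conditioned on — no node blocks this path, so it is active.
Path 2: X1 → X2 → X4
  X2 is a chain and X2 is not conditioned on — no node blocks this path, so it is active.
At least one path is unblocked, so d-separation fails.

No — X1 and X4 are not d-separated given {X5}.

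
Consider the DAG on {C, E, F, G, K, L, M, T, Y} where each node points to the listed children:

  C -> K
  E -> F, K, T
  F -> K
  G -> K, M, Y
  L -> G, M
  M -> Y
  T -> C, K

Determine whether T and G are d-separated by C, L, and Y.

We examine all 4 paths between T and G:
Path 1: T ← E → K ← G
  K is a collider here and neither K nor any of its descendants is conditioned on, so the collider stays closed — the path is blocked at K.
Path 2: T ← E → F → K ← G
  K is a collider here and neither K nor any of its descendants is conditioned on, so the collider stays closed — the path is blocked at K.
Path 3: T → K ← G
  K is a collider here and neither K nor any of its descendants is conditioned on, so the collider stays closed — the path is blocked at K.
Path 4: T → C → K ← G
  C is a chain here and C is conditioned on, so the path is blocked at C.
Since every path is blocked, d-separation holds.

Yes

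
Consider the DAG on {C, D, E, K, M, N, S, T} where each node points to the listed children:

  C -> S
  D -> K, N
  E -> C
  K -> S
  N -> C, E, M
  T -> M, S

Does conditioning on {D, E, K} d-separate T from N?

We examine all 4 paths between T and N:
  1. T → M ← N — M:collider[blocks] ⇒ blocked
  2. T → S ← C ← N — S:collider[blocks]; C:chain[open] ⇒ blocked
  3. T → S ← C ← E ← N — S:collider[blocks]; C:chain[open]; E:chain[blocks] ⇒ blocked
  4. T → S ← K ← D → N — S:collider[blocks]; K:chain[blocks]; D:fork[blocks] ⇒ blocked
Every path is blocked, so T and N are d-separated given {D, E, K}.

Yes — T and N are d-separated given {D, E, K}.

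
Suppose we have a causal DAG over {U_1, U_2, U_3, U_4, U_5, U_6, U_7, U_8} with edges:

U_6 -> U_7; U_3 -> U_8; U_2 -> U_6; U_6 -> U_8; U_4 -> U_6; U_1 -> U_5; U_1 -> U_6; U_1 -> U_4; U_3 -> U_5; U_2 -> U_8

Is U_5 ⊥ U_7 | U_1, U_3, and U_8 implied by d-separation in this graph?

Yes

There are 4 undirected paths between U_5 and U_7; checking each against the conditioning set {U_1, U_3, U_8}:
Path 1: U_5 ← U_3 → U_8 ← U_6 → U_7
  U_3 is a fork here and U_3 is conditioned on, so the path is blocked at U_3.
Path 2: U_5 ← U_3 → U_8 ← U_2 → U_6 → U_7
  U_3 is a fork here and U_3 is conditioned on, so the path is blocked at U_3.
Path 3: U_5 ← U_1 → U_6 → U_7
  U_1 is a fork here and U_1 is conditioned on, so the path is blocked at U_1.
Path 4: U_5 ← U_1 → U_4 → U_6 → U_7
  U_1 is a fork here and U_1 is conditioned on, so the path is blocked at U_1.
All paths are blocked; U_5 ⊥ U_7 | {U_1, U_3, U_8} holds.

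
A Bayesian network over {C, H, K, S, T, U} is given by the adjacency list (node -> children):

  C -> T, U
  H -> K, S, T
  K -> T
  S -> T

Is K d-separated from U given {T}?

No — K and U are not d-separated given {T}.

There are 3 undirected paths between K and U; checking each against the conditioning set {T}:
Path 1: K → T ← C → U
  T is a collider and T is conditioned on, which opens it; C is a fork and C is not conditioned on — no node blocks this path, so it is active.
Path 2: K ← H → T ← C → U
  H is a fork and H is not conditioned on; T is a collider and T is conditioned on, which opens it; C is a fork and C is not conditioned on — no node blocks this path, so it is active.
Path 3: K ← H → S → T ← C → U
  H is a fork and H is not conditioned on; S is a chain and S is not conditioned on; T is a collider and T is conditioned on, which opens it; C is a fork and C is not conditioned on — no node blocks this path, so it is active.
Because an active path exists, K and U are not d-separated.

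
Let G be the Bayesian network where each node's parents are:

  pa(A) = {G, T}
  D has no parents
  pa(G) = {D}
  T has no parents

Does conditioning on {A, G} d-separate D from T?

Yes — D and T are d-separated given {A, G}.

Only one path connects D and T:
Path 1: D → G → A ← T
  G is a chain here and G is conditioned on, so the path is blocked at G.
Since every path is blocked, d-separation holds.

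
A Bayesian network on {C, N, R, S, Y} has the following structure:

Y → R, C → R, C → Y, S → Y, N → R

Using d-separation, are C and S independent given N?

2 paths connect C and S; each must be blocked for d-separation to hold:
Path 1: C → R ← Y ← S
  R is a collider here and neither R nor any of its descendants is conditioned on, so the collider stays closed — the path is blocked at R.
Path 2: C → Y ← S
  Y is a collider here and neither Y nor any of its descendants is conditioned on, so the collider stays closed — the path is blocked at Y.
Every path is blocked, so C and S are d-separated given {N}.

Yes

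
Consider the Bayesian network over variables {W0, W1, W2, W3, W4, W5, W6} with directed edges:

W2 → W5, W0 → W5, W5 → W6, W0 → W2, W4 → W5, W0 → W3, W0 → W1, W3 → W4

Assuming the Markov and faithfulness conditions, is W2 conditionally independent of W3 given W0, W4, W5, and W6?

Yes

There are 4 undirected paths between W2 and W3; checking each against the conditioning set {W0, W4, W5, W6}:
  1. W2 → W5 ← W4 ← W3 — W5:collider[open]; W4:chain[blocks] ⇒ blocked
  2. W2 → W5 ← W0 → W3 — W5:collider[open]; W0:fork[blocks] ⇒ blocked
  3. W2 ← W0 → W5 ← W4 ← W3 — W0:fork[blocks]; W5:collider[open]; W4:chain[blocks] ⇒ blocked
  4. W2 ← W0 → W3 — W0:fork[blocks] ⇒ blocked
All paths are blocked; W2 ⊥ W3 | {W0, W4, W5, W6} holds.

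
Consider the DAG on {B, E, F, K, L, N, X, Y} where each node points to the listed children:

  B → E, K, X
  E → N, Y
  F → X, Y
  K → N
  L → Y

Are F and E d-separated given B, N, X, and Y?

No

3 paths connect F and E; each must be blocked for d-separation to hold:
Path 1: F → X ← B → E
  B is a fork here and B is conditioned on, so the path is blocked at B.
Path 2: F → X ← B → K → N ← E
  B is a fork here and B is conditioned on, so the path is blocked at B.
Path 3: F → Y ← E
  Y is a collider and Y is conditioned on, which opens it — no node blocks this path, so it is active.
At least one path is unblocked, so d-separation fails.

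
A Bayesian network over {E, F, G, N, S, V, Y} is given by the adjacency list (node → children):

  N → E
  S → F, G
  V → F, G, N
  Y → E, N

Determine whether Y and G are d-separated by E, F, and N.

4 paths connect Y and G; each must be blocked for d-separation to hold:
  1. Y → N ← V → G — N:collider[open]; V:fork[open] ⇒ active
  2. Y → N ← V → F ← S → G — N:collider[open]; V:fork[open]; F:collider[open]; S:fork[open] ⇒ active
  3. Y → E ← N ← V → G — E:collider[open]; N:chain[blocks]; V:fork[open] ⇒ blocked
  4. Y → E ← N ← V → F ← S → G — E:collider[open]; N:chain[blocks]; V:fork[open]; F:collider[open]; S:fork[open] ⇒ blocked
At least one path is unblocked, so d-separation fails.

No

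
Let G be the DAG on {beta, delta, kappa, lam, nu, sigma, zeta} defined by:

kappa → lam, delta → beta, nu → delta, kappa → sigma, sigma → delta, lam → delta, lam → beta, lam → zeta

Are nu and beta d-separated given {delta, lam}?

Enumerating the 3 paths from nu to beta and testing each for blocking by {delta, lam}:
Path 1: nu → delta → beta
  delta is a chain here and delta is conditioned on, so the path is blocked at delta.
Path 2: nu → delta ← lam → beta
  lam is a fork here and lam is conditioned on, so the path is blocked at lam.
Path 3: nu → delta ← sigma ← kappa → lam → beta
  lam is a chain here and lam is conditioned on, so the path is blocked at lam.
All paths are blocked; nu ⊥ beta | {delta, lam} holds.

Yes — nu and beta are d-separated given {delta, lam}.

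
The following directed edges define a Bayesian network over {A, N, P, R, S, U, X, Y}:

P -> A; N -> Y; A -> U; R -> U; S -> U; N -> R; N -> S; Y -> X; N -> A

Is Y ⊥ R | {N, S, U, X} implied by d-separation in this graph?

We examine all 3 paths between Y and R:
  1. Y ← N → R — N:fork[blocks] ⇒ blocked
  2. Y ← N → A → U ← R — N:fork[blocks]; A:chain[open]; U:collider[open] ⇒ blocked
  3. Y ← N → S → U ← R — N:fork[blocks]; S:chain[blocks]; U:collider[open] ⇒ blocked
Every path is blocked, so Y and R are d-separated given {N, S, U, X}.

Yes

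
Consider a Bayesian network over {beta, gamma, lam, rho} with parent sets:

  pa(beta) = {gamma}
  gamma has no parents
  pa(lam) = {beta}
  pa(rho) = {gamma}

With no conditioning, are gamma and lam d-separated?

The only undirected path from gamma to lam is:
  1. gamma → beta → lam — beta:chain[open] ⇒ active
Since the path gamma → beta → lam is active, gamma and lam are not d-separated given ∅.

No — gamma and lam are not d-separated given ∅.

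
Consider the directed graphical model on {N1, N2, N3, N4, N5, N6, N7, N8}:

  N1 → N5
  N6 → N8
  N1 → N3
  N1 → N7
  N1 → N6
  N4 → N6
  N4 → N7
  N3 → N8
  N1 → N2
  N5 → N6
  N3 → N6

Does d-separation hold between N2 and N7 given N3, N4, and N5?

Enumerating the 5 paths from N2 to N7 and testing each for blocking by {N3, N4, N5}:
Path 1: N2 ← N1 → N3 → N6 ← N4 → N7
  N3 is a chain here and N3 is conditioned on, so the path is blocked at N3.
Path 2: N2 ← N1 → N3 → N8 ← N6 ← N4 → N7
  N3 is a chain here and N3 is conditioned on, so the path is blocked at N3.
Path 3: N2 ← N1 → N6 ← N4 → N7
  N6 is a collider here and neither N6 nor any of its descendants is conditioned on, so the collider stays closed — the path is blocked at N6.
Path 4: N2 ← N1 → N7
  N1 is a fork and N1 is not conditioned on — no node blocks this path, so it is active.
Path 5: N2 ← N1 → N5 → N6 ← N4 → N7
  N5 is a chain here and N5 is conditioned on, so the path is blocked at N5.
Because an active path exists, N2 and N7 are not d-separated.

No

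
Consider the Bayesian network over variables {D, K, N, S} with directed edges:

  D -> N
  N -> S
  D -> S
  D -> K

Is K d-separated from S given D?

Yes

2 paths connect K and S; each must be blocked for d-separation to hold:
  1. K ← D → N → S — D:fork[blocks]; N:chain[open] ⇒ blocked
  2. K ← D → S — D:fork[blocks] ⇒ blocked
Since every path is blocked, d-separation holds.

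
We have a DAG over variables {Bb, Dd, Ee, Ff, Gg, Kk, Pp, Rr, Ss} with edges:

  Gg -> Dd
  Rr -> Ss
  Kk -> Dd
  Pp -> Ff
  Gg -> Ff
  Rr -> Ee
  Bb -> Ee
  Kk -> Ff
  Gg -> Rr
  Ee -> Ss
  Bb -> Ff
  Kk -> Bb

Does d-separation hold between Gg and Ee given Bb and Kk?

6 paths connect Gg and Ee; each must be blocked for d-separation to hold:
Path 1: Gg → Dd ← Kk → Bb → Ee
  Dd is a collider here and neither Dd nor any of its descendants is conditioned on, so the collider stays closed — the path is blocked at Dd.
Path 2: Gg → Dd ← Kk → Ff ← Bb → Ee
  Dd is a collider here and neither Dd nor any of its descendants is conditioned on, so the collider stays closed — the path is blocked at Dd.
Path 3: Gg → Rr → Ss ← Ee
  Ss is a collider here and neither Ss nor any of its descendants is conditioned on, so the collider stays closed — the path is blocked at Ss.
Path 4: Gg → Rr → Ee
  Rr is a chain and Rr is not conditioned on — no node blocks this path, so it is active.
Path 5: Gg → Ff ← Kk → Bb → Ee
  Ff is a collider here and neither Ff nor any of its descendants is conditioned on, so the collider stays closed — the path is blocked at Ff.
Path 6: Gg → Ff ← Bb → Ee
  Ff is a collider here and neither Ff nor any of its descendants is conditioned on, so the collider stays closed — the path is blocked at Ff.
Since the path Gg → Rr → Ee is active, Gg and Ee are not d-separated given {Bb, Kk}.

No — Gg and Ee are not d-separated given {Bb, Kk}.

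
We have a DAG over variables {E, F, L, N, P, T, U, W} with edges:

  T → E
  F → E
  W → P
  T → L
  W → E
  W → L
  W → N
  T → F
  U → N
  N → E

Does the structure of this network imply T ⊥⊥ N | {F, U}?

Yes

6 paths connect T and N; each must be blocked for d-separation to hold:
Path 1: T → F → E ← W → N
  F is a chain here and F is conditioned on, so the path is blocked at F.
Path 2: T → F → E ← N
  F is a chain here and F is conditioned on, so the path is blocked at F.
Path 3: T → L ← W → N
  L is a collider here and neither L nor any of its descendants is conditioned on, so the collider stays closed — the path is blocked at L.
Path 4: T → L ← W → E ← N
  L is a collider here and neither L nor any of its descendants is conditioned on, so the collider stays closed — the path is blocked at L.
Path 5: T → E ← W → N
  E is a collider here and neither E nor any of its descendants is conditioned on, so the collider stays closed — the path is blocked at E.
Path 6: T → E ← N
  E is a collider here and neither E nor any of its descendants is conditioned on, so the collider stays closed — the path is blocked at E.
Since every path is blocked, d-separation holds.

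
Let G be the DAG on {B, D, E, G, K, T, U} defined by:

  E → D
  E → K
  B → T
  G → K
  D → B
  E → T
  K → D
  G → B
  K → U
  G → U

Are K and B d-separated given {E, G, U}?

No

We examine all 6 paths between K and B:
  1. K → D → B — D:chain[open] ⇒ active
  2. K → D ← E → T ← B — D:collider[blocks]; E:fork[blocks]; T:collider[blocks] ⇒ blocked
  3. K ← E → D → B — E:fork[blocks]; D:chain[open] ⇒ blocked
  4. K ← E → T ← B — E:fork[blocks]; T:collider[blocks] ⇒ blocked
  5. K → U ← G → B — U:collider[open]; G:fork[blocks] ⇒ blocked
  6. K ← G → B — G:fork[blocks] ⇒ blocked
At least one path is unblocked, so d-separation fails.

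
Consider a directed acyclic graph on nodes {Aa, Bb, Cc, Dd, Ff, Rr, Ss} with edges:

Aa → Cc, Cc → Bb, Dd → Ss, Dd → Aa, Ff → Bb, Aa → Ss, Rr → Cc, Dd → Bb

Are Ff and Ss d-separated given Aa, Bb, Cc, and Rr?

No

Enumerating the 4 paths from Ff to Ss and testing each for blocking by {Aa, Bb, Cc, Rr}:
Path 1: Ff → Bb ← Dd → Ss
  Bb is a collider and Bb is conditioned on, which opens it; Dd is a fork and Dd is not conditioned on — no node blocks this path, so it is active.
Path 2: Ff → Bb ← Dd → Aa → Ss
  Aa is a chain here and Aa is conditioned on, so the path is blocked at Aa.
Path 3: Ff → Bb ← Cc ← Aa → Ss
  Cc is a chain here and Cc is conditioned on, so the path is blocked at Cc.
Path 4: Ff → Bb ← Cc ← Aa ← Dd → Ss
  Cc is a chain here and Cc is conditioned on, so the path is blocked at Cc.
Because an active path exists, Ff and Ss are not d-separated.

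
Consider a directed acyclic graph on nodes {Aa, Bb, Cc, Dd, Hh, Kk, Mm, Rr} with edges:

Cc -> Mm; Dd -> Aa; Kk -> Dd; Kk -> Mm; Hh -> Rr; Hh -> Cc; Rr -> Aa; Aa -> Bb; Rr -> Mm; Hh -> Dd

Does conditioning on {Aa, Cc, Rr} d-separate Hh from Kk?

6 paths connect Hh and Kk; each must be blocked for d-separation to hold:
Path 1: Hh → Dd → Aa ← Rr → Mm ← Kk
  Rr is a fork here and Rr is conditioned on, so the path is blocked at Rr.
Path 2: Hh → Dd ← Kk
  Dd is a collider and its descendant Aa is conditioned on, which opens it — no node blocks this path, so it is active.
Path 3: Hh → Cc → Mm ← Kk
  Cc is a chain here and Cc is conditioned on, so the path is blocked at Cc.
Path 4: Hh → Cc → Mm ← Rr → Aa ← Dd ← Kk
  Cc is a chain here and Cc is conditioned on, so the path is blocked at Cc.
Path 5: Hh → Rr → Aa ← Dd ← Kk
  Rr is a chain here and Rr is conditioned on, so the path is blocked at Rr.
Path 6: Hh → Rr → Mm ← Kk
  Rr is a chain here and Rr is conditioned on, so the path is blocked at Rr.
Since the path Hh → Dd ← Kk is active, Hh and Kk are not d-separated given {Aa, Cc, Rr}.

No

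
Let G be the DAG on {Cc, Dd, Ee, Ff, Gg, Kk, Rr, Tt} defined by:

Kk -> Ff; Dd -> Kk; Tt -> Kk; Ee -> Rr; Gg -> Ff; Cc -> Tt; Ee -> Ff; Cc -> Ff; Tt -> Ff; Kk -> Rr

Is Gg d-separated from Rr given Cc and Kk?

There are 4 undirected paths between Gg and Rr; checking each against the conditioning set {Cc, Kk}:
  1. Gg → Ff ← Kk → Rr — Ff:collider[blocks]; Kk:fork[blocks] ⇒ blocked
  2. Gg → Ff ← Cc → Tt → Kk → Rr — Ff:collider[blocks]; Cc:fork[blocks]; Tt:chain[open]; Kk:chain[blocks] ⇒ blocked
  3. Gg → Ff ← Tt → Kk → Rr — Ff:collider[blocks]; Tt:fork[open]; Kk:chain[blocks] ⇒ blocked
  4. Gg → Ff ← Ee → Rr — Ff:collider[blocks]; Ee:fork[open] ⇒ blocked
All paths are blocked; Gg ⊥ Rr | {Cc, Kk} holds.

Yes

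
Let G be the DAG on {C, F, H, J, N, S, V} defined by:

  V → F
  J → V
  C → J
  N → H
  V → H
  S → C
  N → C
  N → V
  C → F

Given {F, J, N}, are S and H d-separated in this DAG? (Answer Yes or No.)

No — S and H are not d-separated given {F, J, N}.

There are 6 undirected paths between S and H; checking each against the conditioning set {F, J, N}:
Path 1: S → C → F ← V → H
  C is a chain and C is not conditioned on; F is a collider and F is conditioned on, which opens it; V is a fork and V is not conditioned on — no node blocks this path, so it is active.
Path 2: S → C → F ← V ← N → H
  N is a fork here and N is conditioned on, so the path is blocked at N.
Path 3: S → C ← N → V → H
  N is a fork here and N is conditioned on, so the path is blocked at N.
Path 4: S → C ← N → H
  N is a fork here and N is conditioned on, so the path is blocked at N.
Path 5: S → C → J → V → H
  J is a chain here and J is conditioned on, so the path is blocked at J.
Path 6: S → C → J → V ← N → H
  J is a chain here and J is conditioned on, so the path is blocked at J.
Because an active path exists, S and H are not d-separated.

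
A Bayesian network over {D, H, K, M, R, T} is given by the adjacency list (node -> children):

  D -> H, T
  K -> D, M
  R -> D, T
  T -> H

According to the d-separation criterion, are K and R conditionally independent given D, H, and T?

No

We examine all 3 paths between K and R:
Path 1: K → D → H ← T ← R
  D is a chain here and D is conditioned on, so the path is blocked at D.
Path 2: K → D → T ← R
  D is a chain here and D is conditioned on, so the path is blocked at D.
Path 3: K → D ← R
  D is a collider and D is conditioned on, which opens it — no node blocks this path, so it is active.
Because an active path exists, K and R are not d-separated.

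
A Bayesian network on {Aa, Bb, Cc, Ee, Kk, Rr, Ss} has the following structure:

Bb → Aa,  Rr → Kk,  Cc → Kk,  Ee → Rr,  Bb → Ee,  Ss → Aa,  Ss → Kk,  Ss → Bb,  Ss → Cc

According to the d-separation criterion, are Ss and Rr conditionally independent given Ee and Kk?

No

There are 4 undirected paths between Ss and Rr; checking each against the conditioning set {Ee, Kk}:
  1. Ss → Aa ← Bb → Ee → Rr — Aa:collider[blocks]; Bb:fork[open]; Ee:chain[blocks] ⇒ blocked
  2. Ss → Kk ← Rr — Kk:collider[open] ⇒ active
  3. Ss → Bb → Ee → Rr — Bb:chain[open]; Ee:chain[blocks] ⇒ blocked
  4. Ss → Cc → Kk ← Rr — Cc:chain[open]; Kk:collider[open] ⇒ active
Since the path Ss → Kk ← Rr is active, Ss and Rr are not d-separated given {Ee, Kk}.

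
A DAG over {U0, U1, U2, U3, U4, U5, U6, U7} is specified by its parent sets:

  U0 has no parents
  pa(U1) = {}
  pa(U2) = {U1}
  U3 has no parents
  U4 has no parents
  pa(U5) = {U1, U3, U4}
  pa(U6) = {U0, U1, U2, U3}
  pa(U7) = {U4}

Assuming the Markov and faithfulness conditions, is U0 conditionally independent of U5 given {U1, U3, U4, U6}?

Yes — U0 and U5 are d-separated given {U1, U3, U4, U6}.

There are 3 undirected paths between U0 and U5; checking each against the conditioning set {U1, U3, U4, U6}:
Path 1: U0 → U6 ← U2 ← U1 → U5
  U1 is a fork here and U1 is conditioned on, so the path is blocked at U1.
Path 2: U0 → U6 ← U1 → U5
  U1 is a fork here and U1 is conditioned on, so the path is blocked at U1.
Path 3: U0 → U6 ← U3 → U5
  U3 is a fork here and U3 is conditioned on, so the path is blocked at U3.
Every path is blocked, so U0 and U5 are d-separated given {U1, U3, U4, U6}.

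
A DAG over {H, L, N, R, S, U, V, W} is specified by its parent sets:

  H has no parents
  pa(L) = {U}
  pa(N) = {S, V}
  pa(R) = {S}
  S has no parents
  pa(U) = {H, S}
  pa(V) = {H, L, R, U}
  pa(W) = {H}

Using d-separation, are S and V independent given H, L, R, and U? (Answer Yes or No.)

Yes — S and V are d-separated given {H, L, R, U}.

There are 5 undirected paths between S and V; checking each against the conditioning set {H, L, R, U}:
  1. S → N ← V — N:collider[blocks] ⇒ blocked
  2. S → R → V — R:chain[blocks] ⇒ blocked
  3. S → U → L → V — U:chain[blocks]; L:chain[blocks] ⇒ blocked
  4. S → U ← H → V — U:collider[open]; H:fork[blocks] ⇒ blocked
  5. S → U → V — U:chain[blocks] ⇒ blocked
All paths are blocked; S ⊥ V | {H, L, R, U} holds.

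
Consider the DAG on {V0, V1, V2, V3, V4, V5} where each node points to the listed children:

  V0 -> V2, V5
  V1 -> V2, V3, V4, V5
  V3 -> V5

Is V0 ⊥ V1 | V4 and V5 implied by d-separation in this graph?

No

We examine all 3 paths between V0 and V1:
  1. V0 → V2 ← V1 — V2:collider[blocks] ⇒ blocked
  2. V0 → V5 ← V3 ← V1 — V5:collider[open]; V3:chain[open] ⇒ active
  3. V0 → V5 ← V1 — V5:collider[open] ⇒ active
At least one path is unblocked, so d-separation fails.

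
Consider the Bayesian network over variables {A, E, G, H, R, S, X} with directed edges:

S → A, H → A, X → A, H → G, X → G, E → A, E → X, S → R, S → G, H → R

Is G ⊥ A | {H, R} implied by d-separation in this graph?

Enumerating the 6 paths from G to A and testing each for blocking by {H, R}:
Path 1: G ← S → R ← H → A
  H is a fork here and H is conditioned on, so the path is blocked at H.
Path 2: G ← S → A
  S is a fork and S is not conditioned on — no node blocks this path, so it is active.
Path 3: G ← H → R ← S → A
  H is a fork here and H is conditioned on, so the path is blocked at H.
Path 4: G ← H → A
  H is a fork here and H is conditioned on, so the path is blocked at H.
Path 5: G ← X ← E → A
  X is a chain and X is not conditioned on; E is a fork and E is not conditioned on — no node blocks this path, so it is active.
Path 6: G ← X → A
  X is a fork and X is not conditioned on — no node blocks this path, so it is active.
Since the path G ← S → A is active, G and A are not d-separated given {H, R}.

No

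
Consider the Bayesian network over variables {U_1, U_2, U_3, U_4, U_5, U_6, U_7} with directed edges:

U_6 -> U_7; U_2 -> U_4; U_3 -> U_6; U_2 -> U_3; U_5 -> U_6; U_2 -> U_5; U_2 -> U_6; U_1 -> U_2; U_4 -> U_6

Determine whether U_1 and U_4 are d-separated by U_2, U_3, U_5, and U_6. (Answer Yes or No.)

Yes — U_1 and U_4 are d-separated given {U_2, U_3, U_5, U_6}.

There are 4 undirected paths between U_1 and U_4; checking each against the conditioning set {U_2, U_3, U_5, U_6}:
Path 1: U_1 → U_2 → U_4
  U_2 is a chain here and U_2 is conditioned on, so the path is blocked at U_2.
Path 2: U_1 → U_2 → U_3 → U_6 ← U_4
  U_2 is a chain here and U_2 is conditioned on, so the path is blocked at U_2.
Path 3: U_1 → U_2 → U_5 → U_6 ← U_4
  U_2 is a chain here and U_2 is conditioned on, so the path is blocked at U_2.
Path 4: U_1 → U_2 → U_6 ← U_4
  U_2 is a chain here and U_2 is conditioned on, so the path is blocked at U_2.
All paths are blocked; U_1 ⊥ U_4 | {U_2, U_3, U_5, U_6} holds.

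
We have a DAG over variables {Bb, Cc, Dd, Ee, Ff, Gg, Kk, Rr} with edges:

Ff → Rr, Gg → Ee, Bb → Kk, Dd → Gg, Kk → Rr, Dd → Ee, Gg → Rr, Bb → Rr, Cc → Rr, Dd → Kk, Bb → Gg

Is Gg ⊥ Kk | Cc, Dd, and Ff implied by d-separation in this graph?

6 paths connect Gg and Kk; each must be blocked for d-separation to hold:
  1. Gg ← Bb → Kk — Bb:fork[open] ⇒ active
  2. Gg ← Bb → Rr ← Kk — Bb:fork[open]; Rr:collider[blocks] ⇒ blocked
  3. Gg → Ee ← Dd → Kk — Ee:collider[blocks]; Dd:fork[blocks] ⇒ blocked
  4. Gg → Rr ← Bb → Kk — Rr:collider[blocks]; Bb:fork[open] ⇒ blocked
  5. Gg → Rr ← Kk — Rr:collider[blocks] ⇒ blocked
  6. Gg ← Dd → Kk — Dd:fork[blocks] ⇒ blocked
Since the path Gg ← Bb → Kk is active, Gg and Kk are not d-separated given {Cc, Dd, Ff}.

No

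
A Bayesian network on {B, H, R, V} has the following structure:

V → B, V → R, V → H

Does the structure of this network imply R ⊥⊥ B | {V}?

The only undirected path from R to B is:
Path 1: R ← V → B
  V is a fork here and V is conditioned on, so the path is blocked at V.
All paths are blocked; R ⊥ B | {V} holds.

Yes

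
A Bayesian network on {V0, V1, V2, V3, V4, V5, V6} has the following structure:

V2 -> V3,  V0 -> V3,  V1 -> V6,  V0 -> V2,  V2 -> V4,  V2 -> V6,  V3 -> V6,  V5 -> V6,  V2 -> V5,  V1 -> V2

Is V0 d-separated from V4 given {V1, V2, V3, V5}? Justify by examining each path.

5 paths connect V0 and V4; each must be blocked for d-separation to hold:
Path 1: V0 → V2 → V4
  V2 is a chain here and V2 is conditioned on, so the path is blocked at V2.
Path 2: V0 → V3 ← V2 → V4
  V2 is a fork here and V2 is conditioned on, so the path is blocked at V2.
Path 3: V0 → V3 → V6 ← V2 → V4
  V3 is a chain here and V3 is conditioned on, so the path is blocked at V3.
Path 4: V0 → V3 → V6 ← V1 → V2 → V4
  V3 is a chain here and V3 is conditioned on, so the path is blocked at V3.
Path 5: V0 → V3 → V6 ← V5 ← V2 → V4
  V3 is a chain here and V3 is conditioned on, so the path is blocked at V3.
Every path is blocked, so V0 and V4 are d-separated given {V1, V2, V3, V5}.

Yes — V0 and V4 are d-separated given {V1, V2, V3, V5}.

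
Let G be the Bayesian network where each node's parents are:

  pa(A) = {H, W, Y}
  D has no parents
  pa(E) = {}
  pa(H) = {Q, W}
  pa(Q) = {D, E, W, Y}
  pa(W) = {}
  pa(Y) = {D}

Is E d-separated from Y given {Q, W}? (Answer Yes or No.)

No

We examine all 6 paths between E and Y:
Path 1: E → Q → H → A ← Y
  Q is a chain here and Q is conditioned on, so the path is blocked at Q.
Path 2: E → Q → H ← W → A ← Y
  Q is a chain here and Q is conditioned on, so the path is blocked at Q.
Path 3: E → Q ← D → Y
  Q is a collider and Q is conditioned on, which opens it; D is a fork and D is not conditioned on — no node blocks this path, so it is active.
Path 4: E → Q ← Y
  Q is a collider and Q is conditioned on, which opens it — no node blocks this path, so it is active.
Path 5: E → Q ← W → H → A ← Y
  W is a fork here and W is conditioned on, so the path is blocked at W.
Path 6: E → Q ← W → A ← Y
  W is a fork here and W is conditioned on, so the path is blocked at W.
At least one path is unblocked, so d-separation fails.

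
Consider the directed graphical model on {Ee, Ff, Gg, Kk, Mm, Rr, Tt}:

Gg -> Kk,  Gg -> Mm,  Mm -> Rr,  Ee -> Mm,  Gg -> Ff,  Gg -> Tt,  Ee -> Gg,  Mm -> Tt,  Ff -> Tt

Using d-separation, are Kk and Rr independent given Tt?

No

We examine all 4 paths between Kk and Rr:
  1. Kk ← Gg → Ff → Tt ← Mm → Rr — Gg:fork[open]; Ff:chain[open]; Tt:collider[open]; Mm:fork[open] ⇒ active
  2. Kk ← Gg ← Ee → Mm → Rr — Gg:chain[open]; Ee:fork[open]; Mm:chain[open] ⇒ active
  3. Kk ← Gg → Tt ← Mm → Rr — Gg:fork[open]; Tt:collider[open]; Mm:fork[open] ⇒ active
  4. Kk ← Gg → Mm → Rr — Gg:fork[open]; Mm:chain[open] ⇒ active
Since the path Kk ← Gg → Ff → Tt ← Mm → Rr is active, Kk and Rr are not d-separated given {Tt}.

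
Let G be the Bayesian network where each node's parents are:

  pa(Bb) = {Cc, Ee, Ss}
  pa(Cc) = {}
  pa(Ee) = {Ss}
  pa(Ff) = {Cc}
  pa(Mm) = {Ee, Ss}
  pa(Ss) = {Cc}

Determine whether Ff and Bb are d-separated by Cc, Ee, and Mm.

There are 4 undirected paths between Ff and Bb; checking each against the conditioning set {Cc, Ee, Mm}:
Path 1: Ff ← Cc → Bb
  Cc is a fork here and Cc is conditioned on, so the path is blocked at Cc.
Path 2: Ff ← Cc → Ss → Bb
  Cc is a fork here and Cc is conditioned on, so the path is blocked at Cc.
Path 3: Ff ← Cc → Ss → Mm ← Ee → Bb
  Cc is a fork here and Cc is conditioned on, so the path is blocked at Cc.
Path 4: Ff ← Cc → Ss → Ee → Bb
  Cc is a fork here and Cc is conditioned on, so the path is blocked at Cc.
Every path is blocked, so Ff and Bb are d-separated given {Cc, Ee, Mm}.

Yes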